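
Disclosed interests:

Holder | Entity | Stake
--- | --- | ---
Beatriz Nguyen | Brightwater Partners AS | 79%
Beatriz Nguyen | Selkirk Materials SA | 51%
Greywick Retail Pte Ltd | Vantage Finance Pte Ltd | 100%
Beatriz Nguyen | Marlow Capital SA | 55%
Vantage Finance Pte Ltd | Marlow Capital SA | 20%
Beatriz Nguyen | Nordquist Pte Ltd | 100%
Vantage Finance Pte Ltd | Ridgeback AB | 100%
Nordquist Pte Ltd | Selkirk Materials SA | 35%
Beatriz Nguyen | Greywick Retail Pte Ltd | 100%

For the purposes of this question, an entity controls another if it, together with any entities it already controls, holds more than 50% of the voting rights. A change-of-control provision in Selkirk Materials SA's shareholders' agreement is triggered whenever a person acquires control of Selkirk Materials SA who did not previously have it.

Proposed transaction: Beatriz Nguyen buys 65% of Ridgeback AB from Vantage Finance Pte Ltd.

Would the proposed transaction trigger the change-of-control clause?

The purchase adds only to Beatriz's holdings (Vantage's stake shrinks), so Beatriz is the only person who could newly come to control Selkirk.
Beatriz holds 100% of Nordquist, so Beatriz controls Nordquist.
Beatriz and Nordquist together hold 51% + 35% = 86% of Selkirk, so Beatriz controls Selkirk.
So Beatriz already controls Selkirk before the transaction.
After the purchase, Beatriz holds 65% of Ridgeback directly, and Vantage's stake falls to 35%.
Beatriz controlled Selkirk already, so this is not a new person acquiring control; every other person's position is unchanged or reduced.
No new person acquires control, so the clause is not triggered.

No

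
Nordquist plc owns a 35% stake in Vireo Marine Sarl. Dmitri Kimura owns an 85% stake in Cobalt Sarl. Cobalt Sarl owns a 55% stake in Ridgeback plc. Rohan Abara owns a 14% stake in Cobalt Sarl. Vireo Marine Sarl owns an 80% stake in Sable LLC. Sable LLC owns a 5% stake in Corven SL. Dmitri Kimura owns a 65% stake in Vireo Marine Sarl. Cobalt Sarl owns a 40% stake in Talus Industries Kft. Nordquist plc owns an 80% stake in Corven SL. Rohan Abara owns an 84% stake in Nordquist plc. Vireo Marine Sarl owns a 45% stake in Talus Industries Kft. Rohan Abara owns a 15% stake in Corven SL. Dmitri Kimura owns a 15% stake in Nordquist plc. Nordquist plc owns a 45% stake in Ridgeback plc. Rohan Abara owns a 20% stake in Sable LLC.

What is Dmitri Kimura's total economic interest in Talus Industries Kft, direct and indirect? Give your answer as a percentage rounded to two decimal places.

Dmitri reaches Talus along 3 paths.
Via Vireo: 65% × 45% = 29.25%.
Via Nordquist → Vireo: 15% × 35% × 45% = 2.3625%.
Via Cobalt: 85% × 40% = 34%.
Total: 29.25% + 2.3625% + 34% = 65.6125%.
Rounded: 65.61%.

65.61%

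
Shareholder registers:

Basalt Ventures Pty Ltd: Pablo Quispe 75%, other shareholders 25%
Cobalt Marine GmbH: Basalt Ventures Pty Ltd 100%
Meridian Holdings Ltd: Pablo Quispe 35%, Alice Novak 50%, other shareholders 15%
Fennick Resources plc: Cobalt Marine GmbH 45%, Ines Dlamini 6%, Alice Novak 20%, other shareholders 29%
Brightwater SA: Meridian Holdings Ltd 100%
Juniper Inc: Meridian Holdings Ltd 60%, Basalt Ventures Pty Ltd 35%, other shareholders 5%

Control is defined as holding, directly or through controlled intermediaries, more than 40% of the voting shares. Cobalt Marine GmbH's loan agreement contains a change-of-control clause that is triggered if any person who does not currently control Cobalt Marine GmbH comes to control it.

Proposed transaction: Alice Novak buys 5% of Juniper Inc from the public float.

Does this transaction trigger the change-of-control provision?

The purchase changes only Alice's holdings, so Alice is the only person who could newly come to control Cobalt.
Alice holds 50% of Meridian, so Alice controls Meridian.
Meridian holds 100% of Brightwater, so Alice controls Brightwater.
Meridian holds 60% of Juniper, so Alice controls Juniper.
Neither Alice nor any entity Alice controls holds any voting interest in Cobalt.
So before the transaction, Alice does not control Cobalt.
After the purchase, Alice holds 5% of Juniper directly.
Meridian and Alice together hold 60% + 5% = 65% of Juniper, so Alice controls Juniper.
After the transaction, neither Alice nor any entity Alice controls holds a voting interest in Cobalt, so Alice still does not control it.
No new person acquires control, so the clause is not triggered.

No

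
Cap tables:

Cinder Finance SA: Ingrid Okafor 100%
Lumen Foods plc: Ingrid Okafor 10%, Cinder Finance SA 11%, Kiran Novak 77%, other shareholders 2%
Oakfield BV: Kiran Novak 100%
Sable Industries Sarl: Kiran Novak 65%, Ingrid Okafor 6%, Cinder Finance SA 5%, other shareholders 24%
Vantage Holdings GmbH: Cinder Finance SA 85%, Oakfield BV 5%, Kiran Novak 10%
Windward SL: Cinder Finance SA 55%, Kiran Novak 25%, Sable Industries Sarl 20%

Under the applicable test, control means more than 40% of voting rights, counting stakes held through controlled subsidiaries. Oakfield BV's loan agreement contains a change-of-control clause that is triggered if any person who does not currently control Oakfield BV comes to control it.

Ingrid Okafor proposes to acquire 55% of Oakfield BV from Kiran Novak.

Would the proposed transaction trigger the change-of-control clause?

Yes

The purchase adds only to Ingrid's holdings (Kiran's stake shrinks), so Ingrid is the only person who could newly come to control Oakfield.
Ingrid holds 100% of Cinder, so Ingrid controls Cinder.
Cinder holds 85% of Vantage, so Ingrid controls Vantage.
Cinder holds 55% of Windward, so Ingrid controls Windward.
Neither Ingrid nor any entity Ingrid controls holds any voting interest in Oakfield.
So before the transaction, Ingrid does not control Oakfield.
After the purchase, Ingrid holds 55% of Oakfield directly, and Kiran's stake falls to 45%.
Ingrid holds 55% of Oakfield, so Ingrid controls Oakfield.
Ingrid did not control Oakfield before and does after, so the clause is triggered.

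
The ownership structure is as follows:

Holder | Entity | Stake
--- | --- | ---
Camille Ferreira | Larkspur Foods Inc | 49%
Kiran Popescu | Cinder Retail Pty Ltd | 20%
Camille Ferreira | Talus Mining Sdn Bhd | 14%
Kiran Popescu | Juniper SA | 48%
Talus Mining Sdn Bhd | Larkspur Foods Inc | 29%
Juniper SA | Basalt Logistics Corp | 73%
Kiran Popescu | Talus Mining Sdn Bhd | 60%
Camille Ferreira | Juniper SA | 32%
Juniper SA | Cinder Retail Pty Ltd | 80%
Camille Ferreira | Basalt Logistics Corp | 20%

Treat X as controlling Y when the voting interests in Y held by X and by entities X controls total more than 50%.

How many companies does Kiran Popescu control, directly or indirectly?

Kiran holds 60% of Talus, so Kiran controls Talus.
No other company's threshold is met.
Kiran controls 1 company.

1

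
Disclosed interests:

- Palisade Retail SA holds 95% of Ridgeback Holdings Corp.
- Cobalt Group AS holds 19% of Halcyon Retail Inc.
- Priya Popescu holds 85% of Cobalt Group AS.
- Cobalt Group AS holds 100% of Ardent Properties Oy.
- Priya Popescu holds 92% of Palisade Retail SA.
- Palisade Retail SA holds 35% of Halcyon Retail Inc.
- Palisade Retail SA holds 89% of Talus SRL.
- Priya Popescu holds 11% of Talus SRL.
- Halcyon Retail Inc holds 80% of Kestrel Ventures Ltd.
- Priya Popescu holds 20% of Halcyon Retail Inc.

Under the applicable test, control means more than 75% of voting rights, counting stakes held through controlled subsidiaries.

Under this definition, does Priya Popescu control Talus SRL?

Yes

Priya holds 92% of Palisade, so Priya controls Palisade.
Priya and Palisade together hold 11% + 89% = 100% of Talus, so Priya controls Talus.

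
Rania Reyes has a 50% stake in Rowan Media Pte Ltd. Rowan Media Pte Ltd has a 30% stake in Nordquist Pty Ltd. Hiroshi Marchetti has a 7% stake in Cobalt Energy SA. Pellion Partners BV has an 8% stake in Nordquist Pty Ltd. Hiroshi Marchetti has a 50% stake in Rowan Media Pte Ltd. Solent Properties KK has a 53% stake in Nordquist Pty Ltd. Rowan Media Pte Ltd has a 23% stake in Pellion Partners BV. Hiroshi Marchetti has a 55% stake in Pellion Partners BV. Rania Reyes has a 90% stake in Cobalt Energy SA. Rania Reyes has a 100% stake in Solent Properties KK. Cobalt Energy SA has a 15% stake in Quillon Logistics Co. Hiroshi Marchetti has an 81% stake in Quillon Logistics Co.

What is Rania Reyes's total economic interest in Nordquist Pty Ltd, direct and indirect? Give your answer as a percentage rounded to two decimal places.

68.92%

Rania reaches Nordquist along 3 paths.
Via Rowan: 50% × 30% = 15%.
Via Rowan → Pellion: 50% × 23% × 8% = 0.92%.
Via Solent: 100% × 53% = 53%.
Total: 15% + 0.92% + 53% = 68.92%.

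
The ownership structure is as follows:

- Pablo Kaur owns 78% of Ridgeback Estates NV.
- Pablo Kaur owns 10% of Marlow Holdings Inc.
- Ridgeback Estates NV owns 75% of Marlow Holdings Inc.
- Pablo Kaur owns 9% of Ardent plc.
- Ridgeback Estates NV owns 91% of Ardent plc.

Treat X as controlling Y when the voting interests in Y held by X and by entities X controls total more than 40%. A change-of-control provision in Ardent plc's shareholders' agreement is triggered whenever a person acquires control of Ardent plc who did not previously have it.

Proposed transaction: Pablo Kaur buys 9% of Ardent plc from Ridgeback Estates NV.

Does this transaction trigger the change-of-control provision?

The purchase adds only to Pablo's holdings (Ridgeback's stake shrinks), so Pablo is the only person who could newly come to control Ardent.
Pablo holds 78% of Ridgeback, so Pablo controls Ridgeback.
Pablo and Ridgeback together hold 9% + 91% = 100% of Ardent, so Pablo controls Ardent.
So Pablo already controls Ardent before the transaction.
After the purchase, Pablo's direct stake in Ardent rises to 9% + 9% = 18%, and Ridgeback's stake falls to 82%.
Pablo controlled Ardent already, so this is not a new person acquiring control; every other person's position is unchanged or reduced.
No new person acquires control, so the clause is not triggered.

No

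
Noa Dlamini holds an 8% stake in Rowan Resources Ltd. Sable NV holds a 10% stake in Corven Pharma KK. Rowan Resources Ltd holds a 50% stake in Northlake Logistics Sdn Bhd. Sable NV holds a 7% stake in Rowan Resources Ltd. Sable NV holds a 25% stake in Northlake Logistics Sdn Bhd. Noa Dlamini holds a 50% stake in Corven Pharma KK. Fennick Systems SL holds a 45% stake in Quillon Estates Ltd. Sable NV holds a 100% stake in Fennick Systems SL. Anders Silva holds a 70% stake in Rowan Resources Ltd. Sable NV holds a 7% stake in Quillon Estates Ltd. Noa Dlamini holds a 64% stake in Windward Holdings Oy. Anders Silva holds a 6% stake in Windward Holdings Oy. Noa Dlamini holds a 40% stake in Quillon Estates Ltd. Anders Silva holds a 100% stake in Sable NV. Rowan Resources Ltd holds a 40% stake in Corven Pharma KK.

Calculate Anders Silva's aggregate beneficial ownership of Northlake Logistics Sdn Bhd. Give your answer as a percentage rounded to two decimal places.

Anders reaches Northlake along 3 paths.
Via Sable: 100% × 25% = 25%.
Via Rowan: 70% × 50% = 35%.
Via Sable → Rowan: 100% × 7% × 50% = 3.5%.
Total: 25% + 35% + 3.5% = 63.5%.
Rounded: 63.50%.

63.50%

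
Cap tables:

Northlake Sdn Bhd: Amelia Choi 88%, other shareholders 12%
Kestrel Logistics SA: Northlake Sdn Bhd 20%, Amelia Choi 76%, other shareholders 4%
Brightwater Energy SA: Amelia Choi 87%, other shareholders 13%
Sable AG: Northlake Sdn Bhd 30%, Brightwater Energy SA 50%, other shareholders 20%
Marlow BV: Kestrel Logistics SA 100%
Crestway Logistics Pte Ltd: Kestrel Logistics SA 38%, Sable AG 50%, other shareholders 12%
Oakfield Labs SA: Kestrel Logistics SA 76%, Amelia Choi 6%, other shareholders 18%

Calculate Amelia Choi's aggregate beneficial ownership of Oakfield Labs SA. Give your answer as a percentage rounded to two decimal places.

Amelia reaches Oakfield along 3 paths.
Via Northlake → Kestrel: 88% × 20% × 76% = 13.376%.
Via Kestrel: 76% × 76% = 57.76%.
Direct stake: 6% = 6%.
Total: 13.376% + 57.76% + 6% = 77.136%.
Rounded: 77.14%.

77.14%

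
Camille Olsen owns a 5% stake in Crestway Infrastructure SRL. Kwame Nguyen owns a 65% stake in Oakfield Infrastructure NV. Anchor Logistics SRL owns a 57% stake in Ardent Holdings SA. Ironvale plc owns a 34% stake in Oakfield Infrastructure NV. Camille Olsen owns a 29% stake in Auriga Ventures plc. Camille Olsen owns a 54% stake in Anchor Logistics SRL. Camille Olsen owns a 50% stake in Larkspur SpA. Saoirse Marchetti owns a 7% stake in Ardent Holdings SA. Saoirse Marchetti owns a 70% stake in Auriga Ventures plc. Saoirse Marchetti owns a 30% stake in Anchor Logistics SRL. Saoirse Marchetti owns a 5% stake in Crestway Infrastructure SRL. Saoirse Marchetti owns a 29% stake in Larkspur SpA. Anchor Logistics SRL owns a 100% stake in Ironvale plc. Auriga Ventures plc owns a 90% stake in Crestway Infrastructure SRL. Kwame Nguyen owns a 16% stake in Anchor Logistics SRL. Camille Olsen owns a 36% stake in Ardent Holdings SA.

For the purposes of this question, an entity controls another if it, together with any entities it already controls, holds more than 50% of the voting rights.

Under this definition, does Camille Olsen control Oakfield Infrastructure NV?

No

Camille holds 54% of Anchor, so Camille controls Anchor.
Anchor and Camille together hold 57% + 36% = 93% of Ardent, so Camille controls Ardent.
Anchor holds 100% of Ironvale, so Camille controls Ironvale.
In Oakfield, Camille's side holds only 34%, not > 50%.
So Camille does not control Oakfield.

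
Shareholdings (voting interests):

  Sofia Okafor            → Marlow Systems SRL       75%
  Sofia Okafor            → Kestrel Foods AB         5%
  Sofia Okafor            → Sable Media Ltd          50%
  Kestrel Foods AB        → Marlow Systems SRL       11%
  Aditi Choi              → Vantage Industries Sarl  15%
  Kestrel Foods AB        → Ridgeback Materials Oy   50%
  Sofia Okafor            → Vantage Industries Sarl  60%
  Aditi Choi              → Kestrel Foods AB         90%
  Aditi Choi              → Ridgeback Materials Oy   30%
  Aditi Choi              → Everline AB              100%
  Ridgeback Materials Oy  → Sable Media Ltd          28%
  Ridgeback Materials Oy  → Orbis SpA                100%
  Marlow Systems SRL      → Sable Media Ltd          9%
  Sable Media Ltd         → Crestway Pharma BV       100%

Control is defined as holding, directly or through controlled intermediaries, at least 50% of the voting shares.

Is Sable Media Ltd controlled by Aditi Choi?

Aditi holds 90% of Kestrel, so Aditi controls Kestrel.
Kestrel and Aditi together hold 50% + 30% = 80% of Ridgeback, so Aditi controls Ridgeback.
Ridgeback holds 100% of Orbis, so Aditi controls Orbis.
Aditi holds 100% of Everline, so Aditi controls Everline.
In Sable, Aditi's side holds only 28%, not ≥ 50%.
So Aditi does not control Sable.

No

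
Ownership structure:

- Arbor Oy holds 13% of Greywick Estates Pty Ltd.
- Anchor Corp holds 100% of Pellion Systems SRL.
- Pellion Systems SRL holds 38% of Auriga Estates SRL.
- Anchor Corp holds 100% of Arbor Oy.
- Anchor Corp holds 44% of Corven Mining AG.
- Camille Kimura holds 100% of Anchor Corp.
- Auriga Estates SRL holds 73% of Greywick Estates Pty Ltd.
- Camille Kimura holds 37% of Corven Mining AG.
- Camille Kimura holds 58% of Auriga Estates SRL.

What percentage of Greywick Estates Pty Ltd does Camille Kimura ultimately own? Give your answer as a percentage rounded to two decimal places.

83.08%

Camille reaches Greywick along 3 paths.
Via Anchor → Pellion → Auriga: 100% × 100% × 38% × 73% = 27.74%.
Via Auriga: 58% × 73% = 42.34%.
Via Anchor → Arbor: 100% × 100% × 13% = 13%.
Total: 27.74% + 42.34% + 13% = 83.08%.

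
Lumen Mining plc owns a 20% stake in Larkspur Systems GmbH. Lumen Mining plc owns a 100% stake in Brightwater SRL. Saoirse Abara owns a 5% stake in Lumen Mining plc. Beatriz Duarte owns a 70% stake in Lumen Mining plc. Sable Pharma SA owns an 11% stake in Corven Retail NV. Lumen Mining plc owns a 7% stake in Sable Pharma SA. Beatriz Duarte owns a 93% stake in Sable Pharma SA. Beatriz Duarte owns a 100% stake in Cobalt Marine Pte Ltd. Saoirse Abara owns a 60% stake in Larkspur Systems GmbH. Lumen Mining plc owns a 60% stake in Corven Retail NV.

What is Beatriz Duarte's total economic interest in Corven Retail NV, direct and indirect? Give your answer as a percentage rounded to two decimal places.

52.77%

Beatriz reaches Corven along 3 paths.
Via Lumen: 70% × 60% = 42%.
Via Sable: 93% × 11% = 10.23%.
Via Lumen → Sable: 70% × 7% × 11% = 0.539%.
Total: 42% + 10.23% + 0.539% = 52.769%.
Rounded: 52.77%.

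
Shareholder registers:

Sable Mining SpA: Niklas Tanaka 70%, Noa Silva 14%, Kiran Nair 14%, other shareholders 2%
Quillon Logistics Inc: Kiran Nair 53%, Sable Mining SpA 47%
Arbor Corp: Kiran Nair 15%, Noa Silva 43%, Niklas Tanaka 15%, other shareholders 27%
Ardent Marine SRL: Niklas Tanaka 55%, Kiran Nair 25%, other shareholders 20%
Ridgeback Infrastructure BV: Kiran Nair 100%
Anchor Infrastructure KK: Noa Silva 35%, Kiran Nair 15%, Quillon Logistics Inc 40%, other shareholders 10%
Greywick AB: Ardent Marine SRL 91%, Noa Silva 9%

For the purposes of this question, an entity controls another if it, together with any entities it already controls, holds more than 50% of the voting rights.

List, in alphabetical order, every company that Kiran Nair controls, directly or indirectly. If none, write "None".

Kiran holds 53% of Quillon, so Kiran controls Quillon.
Kiran holds 100% of Ridgeback, so Kiran controls Ridgeback.
Kiran and Quillon together hold 15% + 40% = 55% of Anchor, so Kiran controls Anchor.
No other company's threshold is met.

Anchor Infrastructure KK, Quillon Logistics Inc, Ridgeback Infrastructure BV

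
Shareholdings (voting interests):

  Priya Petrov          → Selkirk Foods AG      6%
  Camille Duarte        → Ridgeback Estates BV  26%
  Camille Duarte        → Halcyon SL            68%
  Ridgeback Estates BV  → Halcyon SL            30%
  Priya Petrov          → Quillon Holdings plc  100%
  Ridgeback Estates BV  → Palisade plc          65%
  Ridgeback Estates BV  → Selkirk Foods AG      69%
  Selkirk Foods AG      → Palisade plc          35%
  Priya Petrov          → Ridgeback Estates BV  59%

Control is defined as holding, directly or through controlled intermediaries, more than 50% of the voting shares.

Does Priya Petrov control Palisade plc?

Priya holds 59% of Ridgeback, so Priya controls Ridgeback.
Ridgeback and Priya together hold 69% + 6% = 75% of Selkirk, so Priya controls Selkirk.
Ridgeback and Selkirk together hold 65% + 35% = 100% of Palisade, so Priya controls Palisade.

Yes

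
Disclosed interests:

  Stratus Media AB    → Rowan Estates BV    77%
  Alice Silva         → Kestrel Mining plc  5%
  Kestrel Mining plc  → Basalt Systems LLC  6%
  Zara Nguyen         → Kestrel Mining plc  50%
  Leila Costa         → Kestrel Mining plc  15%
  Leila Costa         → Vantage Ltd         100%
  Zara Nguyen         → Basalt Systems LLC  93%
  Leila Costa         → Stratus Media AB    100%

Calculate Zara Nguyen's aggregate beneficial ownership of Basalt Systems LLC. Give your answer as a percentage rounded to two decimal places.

96.00%

Zara reaches Basalt along 2 paths.
Direct stake: 93% = 93%.
Via Kestrel: 50% × 6% = 3%.
Total: 93% + 3% = 96%.
Rounded: 96.00%.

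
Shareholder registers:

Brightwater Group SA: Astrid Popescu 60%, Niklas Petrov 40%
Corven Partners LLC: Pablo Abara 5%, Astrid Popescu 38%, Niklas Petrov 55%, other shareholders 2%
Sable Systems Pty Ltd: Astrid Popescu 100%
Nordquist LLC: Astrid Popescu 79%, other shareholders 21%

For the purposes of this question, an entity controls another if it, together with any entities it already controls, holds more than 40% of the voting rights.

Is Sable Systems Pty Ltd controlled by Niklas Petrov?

No

Niklas holds 55% of Corven, so Niklas controls Corven.
Neither Niklas nor any entity Niklas controls holds any voting interest in Sable.
So Niklas does not control Sable.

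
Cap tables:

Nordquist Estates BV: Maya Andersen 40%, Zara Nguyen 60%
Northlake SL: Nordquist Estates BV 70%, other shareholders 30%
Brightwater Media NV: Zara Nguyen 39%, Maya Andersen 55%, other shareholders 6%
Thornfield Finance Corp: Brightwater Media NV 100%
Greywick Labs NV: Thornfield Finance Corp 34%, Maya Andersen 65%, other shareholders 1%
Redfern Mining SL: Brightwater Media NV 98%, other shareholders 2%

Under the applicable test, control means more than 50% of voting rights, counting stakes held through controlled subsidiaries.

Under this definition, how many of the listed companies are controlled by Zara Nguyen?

2

Zara holds 60% of Nordquist, so Zara controls Nordquist.
Nordquist holds 70% of Northlake, so Zara controls Northlake.
No other company's threshold is met.
Zara controls 2 companies.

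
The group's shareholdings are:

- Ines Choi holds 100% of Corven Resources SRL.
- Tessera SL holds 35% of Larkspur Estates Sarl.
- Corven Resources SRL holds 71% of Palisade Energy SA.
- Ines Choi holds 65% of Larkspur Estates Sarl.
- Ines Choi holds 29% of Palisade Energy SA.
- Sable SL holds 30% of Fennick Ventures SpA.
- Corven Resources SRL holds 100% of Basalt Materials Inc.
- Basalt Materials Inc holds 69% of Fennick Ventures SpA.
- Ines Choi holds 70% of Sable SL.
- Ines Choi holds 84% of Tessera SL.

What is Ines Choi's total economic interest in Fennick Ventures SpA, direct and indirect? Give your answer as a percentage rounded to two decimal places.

90.00%

Ines reaches Fennick along 2 paths.
Via Sable: 70% × 30% = 21%.
Via Corven → Basalt: 100% × 100% × 69% = 69%.
Total: 21% + 69% = 90%.
Rounded: 90.00%.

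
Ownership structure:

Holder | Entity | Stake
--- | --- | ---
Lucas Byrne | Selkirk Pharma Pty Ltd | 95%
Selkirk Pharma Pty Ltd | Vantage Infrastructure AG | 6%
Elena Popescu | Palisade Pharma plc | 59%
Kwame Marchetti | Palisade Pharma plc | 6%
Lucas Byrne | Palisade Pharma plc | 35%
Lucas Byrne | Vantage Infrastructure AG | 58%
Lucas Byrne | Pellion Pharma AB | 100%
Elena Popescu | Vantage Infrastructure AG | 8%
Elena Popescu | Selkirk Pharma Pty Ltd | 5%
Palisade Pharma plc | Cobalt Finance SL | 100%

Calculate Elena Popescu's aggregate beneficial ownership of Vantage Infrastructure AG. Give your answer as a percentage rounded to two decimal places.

8.30%

Elena reaches Vantage along 2 paths.
Via Selkirk: 5% × 6% = 0.3%.
Direct stake: 8% = 8%.
Total: 0.3% + 8% = 8.3%.
Rounded: 8.30%.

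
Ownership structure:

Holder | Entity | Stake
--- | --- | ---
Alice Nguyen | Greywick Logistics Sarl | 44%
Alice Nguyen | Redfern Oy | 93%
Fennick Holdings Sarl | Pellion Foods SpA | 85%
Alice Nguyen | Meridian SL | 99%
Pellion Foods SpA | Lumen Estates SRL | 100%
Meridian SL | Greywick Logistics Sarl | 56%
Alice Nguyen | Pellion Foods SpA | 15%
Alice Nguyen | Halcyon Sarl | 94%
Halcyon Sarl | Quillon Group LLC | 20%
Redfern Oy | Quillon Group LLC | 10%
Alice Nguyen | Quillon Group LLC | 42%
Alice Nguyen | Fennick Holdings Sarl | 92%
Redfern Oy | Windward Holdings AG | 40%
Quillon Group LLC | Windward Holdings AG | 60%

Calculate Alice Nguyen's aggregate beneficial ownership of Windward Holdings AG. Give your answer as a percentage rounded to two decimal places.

79.26%

Alice reaches Windward along 4 paths.
Via Halcyon → Quillon: 94% × 20% × 60% = 11.28%.
Via Quillon: 42% × 60% = 25.2%.
Via Redfern → Quillon: 93% × 10% × 60% = 5.58%.
Via Redfern: 93% × 40% = 37.2%.
Total: 11.28% + 25.2% + 5.58% + 37.2% = 79.26%.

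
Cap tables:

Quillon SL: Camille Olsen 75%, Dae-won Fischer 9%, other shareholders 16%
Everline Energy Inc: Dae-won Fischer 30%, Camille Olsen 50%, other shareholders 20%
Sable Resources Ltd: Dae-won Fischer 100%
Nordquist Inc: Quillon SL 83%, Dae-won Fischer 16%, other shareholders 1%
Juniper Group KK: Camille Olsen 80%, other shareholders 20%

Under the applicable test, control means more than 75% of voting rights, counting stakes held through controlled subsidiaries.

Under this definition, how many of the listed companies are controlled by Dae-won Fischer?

Dae-won holds 100% of Sable, so Dae-won controls Sable.
No other company's threshold is met.
Dae-won controls 1 company.

1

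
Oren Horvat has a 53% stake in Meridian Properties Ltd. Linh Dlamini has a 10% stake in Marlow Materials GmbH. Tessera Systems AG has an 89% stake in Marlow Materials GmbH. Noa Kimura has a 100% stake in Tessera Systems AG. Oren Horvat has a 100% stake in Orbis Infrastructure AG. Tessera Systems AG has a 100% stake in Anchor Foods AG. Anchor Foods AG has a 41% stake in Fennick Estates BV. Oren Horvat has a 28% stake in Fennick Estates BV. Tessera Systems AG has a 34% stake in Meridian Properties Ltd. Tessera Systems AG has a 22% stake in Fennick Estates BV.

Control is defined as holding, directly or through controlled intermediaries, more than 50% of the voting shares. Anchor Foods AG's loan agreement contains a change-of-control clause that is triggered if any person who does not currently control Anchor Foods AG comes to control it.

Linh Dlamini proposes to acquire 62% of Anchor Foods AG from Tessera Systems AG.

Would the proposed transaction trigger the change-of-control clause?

The purchase adds only to Linh's holdings (Tessera's stake shrinks), so Linh is the only person who could newly come to control Anchor.
Linh's largest direct stake is 10% in Marlow, which does not meet the threshold, so Linh controls no company.
Neither Linh nor any entity Linh controls holds any voting interest in Anchor.
So before the transaction, Linh does not control Anchor.
After the purchase, Linh holds 62% of Anchor directly, and Tessera's stake falls to 38%.
Linh holds 62% of Anchor, so Linh controls Anchor.
Linh did not control Anchor before and does after, so the clause is triggered.

Yes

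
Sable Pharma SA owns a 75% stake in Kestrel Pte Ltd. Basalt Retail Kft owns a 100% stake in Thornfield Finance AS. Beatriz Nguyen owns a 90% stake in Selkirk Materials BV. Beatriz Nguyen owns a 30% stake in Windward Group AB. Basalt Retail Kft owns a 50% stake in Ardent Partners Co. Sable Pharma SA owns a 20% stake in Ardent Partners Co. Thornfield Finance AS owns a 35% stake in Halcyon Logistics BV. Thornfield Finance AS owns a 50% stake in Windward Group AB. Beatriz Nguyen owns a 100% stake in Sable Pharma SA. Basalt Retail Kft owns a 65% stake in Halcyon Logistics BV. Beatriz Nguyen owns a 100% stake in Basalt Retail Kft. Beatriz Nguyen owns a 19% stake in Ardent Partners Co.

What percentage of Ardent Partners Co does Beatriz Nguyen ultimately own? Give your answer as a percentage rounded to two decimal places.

89.00%

Beatriz reaches Ardent along 3 paths.
Via Sable: 100% × 20% = 20%.
Via Basalt: 100% × 50% = 50%.
Direct stake: 19% = 19%.
Total: 20% + 50% + 19% = 89%.
Rounded: 89.00%.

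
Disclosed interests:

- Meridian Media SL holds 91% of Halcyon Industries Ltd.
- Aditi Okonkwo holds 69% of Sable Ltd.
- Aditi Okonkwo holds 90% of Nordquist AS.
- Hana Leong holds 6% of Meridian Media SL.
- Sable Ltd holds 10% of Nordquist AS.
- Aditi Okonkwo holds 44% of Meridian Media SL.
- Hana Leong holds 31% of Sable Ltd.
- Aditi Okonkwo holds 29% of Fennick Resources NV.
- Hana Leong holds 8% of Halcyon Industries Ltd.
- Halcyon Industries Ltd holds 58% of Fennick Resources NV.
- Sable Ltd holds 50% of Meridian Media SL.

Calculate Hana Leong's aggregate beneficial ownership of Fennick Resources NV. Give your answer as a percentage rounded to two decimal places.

Hana reaches Fennick along 3 paths.
Via Sable → Meridian → Halcyon: 31% × 50% × 91% × 58% = 8.1809%.
Via Meridian → Halcyon: 6% × 91% × 58% = 3.1668%.
Via Halcyon: 8% × 58% = 4.64%.
Total: 8.1809% + 3.1668% + 4.64% = 15.9877%.
Rounded: 15.99%.

15.99%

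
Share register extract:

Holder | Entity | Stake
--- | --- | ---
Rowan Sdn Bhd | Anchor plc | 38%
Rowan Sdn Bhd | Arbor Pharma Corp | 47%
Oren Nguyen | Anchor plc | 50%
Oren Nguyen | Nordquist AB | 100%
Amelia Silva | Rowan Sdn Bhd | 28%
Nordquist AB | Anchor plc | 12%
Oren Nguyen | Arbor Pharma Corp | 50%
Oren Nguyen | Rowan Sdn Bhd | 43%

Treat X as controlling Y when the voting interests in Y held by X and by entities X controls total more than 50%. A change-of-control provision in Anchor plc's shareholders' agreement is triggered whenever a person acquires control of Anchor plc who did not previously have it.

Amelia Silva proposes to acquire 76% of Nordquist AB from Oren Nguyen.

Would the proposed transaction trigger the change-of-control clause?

No

The purchase adds only to Amelia's holdings (Oren's stake shrinks), so Amelia is the only person who could newly come to control Anchor.
Amelia's largest direct stake is 28% in Rowan, which does not meet the threshold, so Amelia controls no company.
Neither Amelia nor any entity Amelia controls holds any voting interest in Anchor.
So before the transaction, Amelia does not control Anchor.
After the purchase, Amelia holds 76% of Nordquist directly, and Oren's stake falls to 24%.
Amelia holds 76% of Nordquist, so Amelia controls Nordquist.
After the transaction, Amelia's side holds 12% of Anchor, not > 50%, so Amelia still does not control Anchor.
No new person acquires control, so the clause is not triggered.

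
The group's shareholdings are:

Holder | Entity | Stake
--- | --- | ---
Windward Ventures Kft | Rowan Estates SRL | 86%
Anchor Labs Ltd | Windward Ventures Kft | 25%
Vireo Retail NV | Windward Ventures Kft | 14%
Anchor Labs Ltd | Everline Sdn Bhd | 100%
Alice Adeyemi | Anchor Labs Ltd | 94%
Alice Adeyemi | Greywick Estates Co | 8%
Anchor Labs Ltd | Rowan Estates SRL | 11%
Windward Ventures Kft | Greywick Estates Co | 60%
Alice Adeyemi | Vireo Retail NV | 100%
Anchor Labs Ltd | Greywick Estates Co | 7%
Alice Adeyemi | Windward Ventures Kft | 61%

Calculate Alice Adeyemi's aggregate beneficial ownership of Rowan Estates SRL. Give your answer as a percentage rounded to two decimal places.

95.05%

Alice reaches Rowan along 4 paths.
Via Anchor: 94% × 11% = 10.34%.
Via Windward: 61% × 86% = 52.46%.
Via Vireo → Windward: 100% × 14% × 86% = 12.04%.
Via Anchor → Windward: 94% × 25% × 86% = 20.21%.
Total: 10.34% + 52.46% + 12.04% + 20.21% = 95.05%.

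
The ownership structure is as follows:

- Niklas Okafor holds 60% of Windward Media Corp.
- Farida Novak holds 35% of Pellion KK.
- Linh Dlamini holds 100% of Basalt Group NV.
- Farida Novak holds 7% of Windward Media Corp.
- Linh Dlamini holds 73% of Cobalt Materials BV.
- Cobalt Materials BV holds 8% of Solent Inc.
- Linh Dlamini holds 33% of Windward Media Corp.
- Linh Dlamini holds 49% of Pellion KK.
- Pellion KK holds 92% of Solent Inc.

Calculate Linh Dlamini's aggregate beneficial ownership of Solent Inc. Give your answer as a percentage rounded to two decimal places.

50.92%

Linh reaches Solent along 2 paths.
Via Pellion: 49% × 92% = 45.08%.
Via Cobalt: 73% × 8% = 5.84%.
Total: 45.08% + 5.84% = 50.92%.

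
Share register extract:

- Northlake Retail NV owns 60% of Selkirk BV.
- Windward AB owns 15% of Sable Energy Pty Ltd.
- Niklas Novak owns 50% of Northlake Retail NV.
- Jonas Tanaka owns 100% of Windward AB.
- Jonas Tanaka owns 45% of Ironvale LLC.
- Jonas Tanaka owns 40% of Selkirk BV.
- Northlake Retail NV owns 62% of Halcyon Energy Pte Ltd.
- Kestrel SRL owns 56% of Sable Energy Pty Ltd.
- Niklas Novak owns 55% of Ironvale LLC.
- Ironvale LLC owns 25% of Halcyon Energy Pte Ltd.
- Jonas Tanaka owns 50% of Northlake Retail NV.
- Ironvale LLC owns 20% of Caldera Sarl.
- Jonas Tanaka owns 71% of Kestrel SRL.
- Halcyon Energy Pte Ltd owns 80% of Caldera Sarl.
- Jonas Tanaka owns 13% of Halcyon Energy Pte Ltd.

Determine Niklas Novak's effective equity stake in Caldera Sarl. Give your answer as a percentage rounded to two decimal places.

46.80%

Niklas reaches Caldera along 3 paths.
Via Ironvale: 55% × 20% = 11%.
Via Northlake → Halcyon: 50% × 62% × 80% = 24.8%.
Via Ironvale → Halcyon: 55% × 25% × 80% = 11%.
Total: 11% + 24.8% + 11% = 46.8%.
Rounded: 46.80%.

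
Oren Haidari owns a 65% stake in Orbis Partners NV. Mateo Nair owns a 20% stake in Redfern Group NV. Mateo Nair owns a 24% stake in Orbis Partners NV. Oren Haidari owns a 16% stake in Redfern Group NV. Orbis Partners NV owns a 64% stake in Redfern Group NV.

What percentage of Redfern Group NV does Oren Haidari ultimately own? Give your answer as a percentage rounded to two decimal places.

Oren reaches Redfern along 2 paths.
Via Orbis: 65% × 64% = 41.6%.
Direct stake: 16% = 16%.
Total: 41.6% + 16% = 57.6%.
Rounded: 57.60%.

57.60%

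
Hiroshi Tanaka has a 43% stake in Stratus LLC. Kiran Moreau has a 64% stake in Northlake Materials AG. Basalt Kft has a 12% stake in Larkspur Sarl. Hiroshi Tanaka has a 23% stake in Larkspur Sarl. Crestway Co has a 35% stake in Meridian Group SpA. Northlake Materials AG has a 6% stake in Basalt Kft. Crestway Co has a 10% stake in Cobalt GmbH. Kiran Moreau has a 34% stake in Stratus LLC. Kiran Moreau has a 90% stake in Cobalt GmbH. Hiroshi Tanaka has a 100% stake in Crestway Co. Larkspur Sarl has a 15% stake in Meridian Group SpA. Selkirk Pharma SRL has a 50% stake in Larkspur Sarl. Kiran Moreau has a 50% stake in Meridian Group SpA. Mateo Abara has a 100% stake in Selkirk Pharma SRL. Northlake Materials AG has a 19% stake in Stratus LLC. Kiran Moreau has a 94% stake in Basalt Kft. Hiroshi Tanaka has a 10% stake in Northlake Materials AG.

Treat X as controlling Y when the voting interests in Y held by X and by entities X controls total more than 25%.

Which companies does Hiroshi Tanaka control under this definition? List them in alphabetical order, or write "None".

Crestway Co, Meridian Group SpA, Stratus LLC

Hiroshi holds 100% of Crestway, so Hiroshi controls Crestway.
Hiroshi holds 43% of Stratus, so Hiroshi controls Stratus.
Crestway holds 35% of Meridian, so Hiroshi controls Meridian.
No other company's threshold is met.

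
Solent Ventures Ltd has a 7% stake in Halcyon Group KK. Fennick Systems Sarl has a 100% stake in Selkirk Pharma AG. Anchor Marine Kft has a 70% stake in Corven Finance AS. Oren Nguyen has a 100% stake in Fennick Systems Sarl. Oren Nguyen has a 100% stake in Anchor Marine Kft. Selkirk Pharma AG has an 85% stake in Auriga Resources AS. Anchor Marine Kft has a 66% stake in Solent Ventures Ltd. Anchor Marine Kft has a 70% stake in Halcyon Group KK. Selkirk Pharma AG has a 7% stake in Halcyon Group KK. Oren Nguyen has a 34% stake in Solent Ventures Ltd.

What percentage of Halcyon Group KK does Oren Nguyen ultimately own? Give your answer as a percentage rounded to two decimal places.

84.00%

Oren reaches Halcyon along 4 paths.
Via Anchor: 100% × 70% = 70%.
Via Fennick → Selkirk: 100% × 100% × 7% = 7%.
Via Anchor → Solent: 100% × 66% × 7% = 4.62%.
Via Solent: 34% × 7% = 2.38%.
Total: 70% + 7% + 4.62% + 2.38% = 84%.
Rounded: 84.00%.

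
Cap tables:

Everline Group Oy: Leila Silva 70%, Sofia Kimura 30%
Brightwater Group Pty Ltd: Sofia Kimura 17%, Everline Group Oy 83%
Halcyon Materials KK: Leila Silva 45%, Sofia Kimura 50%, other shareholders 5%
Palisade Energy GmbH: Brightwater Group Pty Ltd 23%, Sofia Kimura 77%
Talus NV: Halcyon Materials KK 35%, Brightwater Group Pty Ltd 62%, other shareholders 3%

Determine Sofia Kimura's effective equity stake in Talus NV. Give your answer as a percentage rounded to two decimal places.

43.48%

Sofia reaches Talus along 3 paths.
Via Halcyon: 50% × 35% = 17.5%.
Via Brightwater: 17% × 62% = 10.54%.
Via Everline → Brightwater: 30% × 83% × 62% = 15.438%.
Total: 17.5% + 10.54% + 15.438% = 43.478%.
Rounded: 43.48%.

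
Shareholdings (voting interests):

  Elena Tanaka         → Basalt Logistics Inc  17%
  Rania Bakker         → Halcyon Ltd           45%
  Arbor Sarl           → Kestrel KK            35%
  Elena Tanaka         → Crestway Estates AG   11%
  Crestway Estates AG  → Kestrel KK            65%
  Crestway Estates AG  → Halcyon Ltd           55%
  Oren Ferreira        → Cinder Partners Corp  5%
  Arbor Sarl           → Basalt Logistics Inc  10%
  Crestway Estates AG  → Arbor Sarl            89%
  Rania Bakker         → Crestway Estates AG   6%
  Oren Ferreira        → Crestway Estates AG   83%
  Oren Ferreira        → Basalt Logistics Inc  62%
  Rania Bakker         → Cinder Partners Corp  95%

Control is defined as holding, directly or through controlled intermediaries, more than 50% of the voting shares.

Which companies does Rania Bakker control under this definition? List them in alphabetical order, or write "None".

Rania holds 95% of Cinder, so Rania controls Cinder.
No other company's threshold is met.

Cinder Partners Corp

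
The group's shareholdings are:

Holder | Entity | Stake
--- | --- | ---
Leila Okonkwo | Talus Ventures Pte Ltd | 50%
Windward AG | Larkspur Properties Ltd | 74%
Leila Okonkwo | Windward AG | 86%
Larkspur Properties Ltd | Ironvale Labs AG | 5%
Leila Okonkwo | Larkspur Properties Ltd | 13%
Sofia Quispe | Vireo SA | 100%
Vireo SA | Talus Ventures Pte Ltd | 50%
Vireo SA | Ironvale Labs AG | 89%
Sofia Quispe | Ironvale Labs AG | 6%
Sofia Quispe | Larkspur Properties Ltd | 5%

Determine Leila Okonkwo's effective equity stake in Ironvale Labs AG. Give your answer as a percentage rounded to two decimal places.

3.83%

Leila reaches Ironvale along 2 paths.
Via Windward → Larkspur: 86% × 74% × 5% = 3.182%.
Via Larkspur: 13% × 5% = 0.65%.
Total: 3.182% + 0.65% = 3.832%.
Rounded: 3.83%.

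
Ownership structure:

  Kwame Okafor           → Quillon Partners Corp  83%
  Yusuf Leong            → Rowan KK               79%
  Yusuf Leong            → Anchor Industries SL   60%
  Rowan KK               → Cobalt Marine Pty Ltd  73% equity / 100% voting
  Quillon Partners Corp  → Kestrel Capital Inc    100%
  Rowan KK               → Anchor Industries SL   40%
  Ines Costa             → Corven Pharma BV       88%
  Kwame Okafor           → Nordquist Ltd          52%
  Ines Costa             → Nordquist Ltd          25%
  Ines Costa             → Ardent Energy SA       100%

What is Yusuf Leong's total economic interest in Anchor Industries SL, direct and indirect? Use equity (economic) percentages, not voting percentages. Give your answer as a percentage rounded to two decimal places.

Yusuf reaches Anchor along 2 paths.
Direct stake: 60% = 60%.
Via Rowan: 79% × 40% = 31.6%.
Total: 60% + 31.6% = 91.6%.
Rounded: 91.60%.

91.60%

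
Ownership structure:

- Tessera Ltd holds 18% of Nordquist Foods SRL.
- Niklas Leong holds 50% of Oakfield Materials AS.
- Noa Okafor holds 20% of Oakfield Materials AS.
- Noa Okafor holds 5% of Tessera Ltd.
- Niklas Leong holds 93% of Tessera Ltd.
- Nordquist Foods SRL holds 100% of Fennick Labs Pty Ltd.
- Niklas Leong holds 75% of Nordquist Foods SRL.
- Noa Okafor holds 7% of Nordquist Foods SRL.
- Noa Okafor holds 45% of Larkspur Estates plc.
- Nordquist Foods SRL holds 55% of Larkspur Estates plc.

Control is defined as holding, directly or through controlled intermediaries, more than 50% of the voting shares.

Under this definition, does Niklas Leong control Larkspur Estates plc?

Niklas holds 93% of Tessera, so Niklas controls Tessera.
Niklas and Tessera together hold 75% + 18% = 93% of Nordquist, so Niklas controls Nordquist.
Nordquist holds 55% of Larkspur, so Niklas controls Larkspur.

Yes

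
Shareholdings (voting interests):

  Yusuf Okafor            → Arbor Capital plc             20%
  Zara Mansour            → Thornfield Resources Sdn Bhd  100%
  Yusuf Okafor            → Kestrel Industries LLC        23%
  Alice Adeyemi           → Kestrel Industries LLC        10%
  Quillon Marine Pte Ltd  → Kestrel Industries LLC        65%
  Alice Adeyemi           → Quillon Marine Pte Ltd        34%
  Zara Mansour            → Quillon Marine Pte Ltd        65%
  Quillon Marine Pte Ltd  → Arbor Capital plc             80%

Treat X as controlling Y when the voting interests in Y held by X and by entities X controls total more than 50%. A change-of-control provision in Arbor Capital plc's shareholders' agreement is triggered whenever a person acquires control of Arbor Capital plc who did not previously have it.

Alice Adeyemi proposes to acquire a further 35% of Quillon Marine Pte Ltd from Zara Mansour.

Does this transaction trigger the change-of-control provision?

The purchase adds only to Alice's holdings (Zara's stake shrinks), so Alice is the only person who could newly come to control Arbor.
Alice's largest direct stake is 34% in Quillon, which does not meet the threshold, so Alice controls no company.
Neither Alice nor any entity Alice controls holds any voting interest in Arbor.
So before the transaction, Alice does not control Arbor.
After the purchase, Alice's direct stake in Quillon rises to 34% + 35% = 69%, and Zara's stake falls to 30%.
Alice holds 69% of Quillon, so Alice controls Quillon.
Quillon holds 80% of Arbor, so Alice controls Arbor.
Alice did not control Arbor before and does after, so the clause is triggered.

Yes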